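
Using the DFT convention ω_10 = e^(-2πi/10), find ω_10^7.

ω_10^7 = e^(-2πi·7/10)
= cos(-2π·7/10) + i·sin(-2π·7/10)
= cos(-14π/10) + i·sin(-14π/10)

ω_10^7 = cos(-14π/10) + i·sin(-14π/10) = -0.3090+0.9511i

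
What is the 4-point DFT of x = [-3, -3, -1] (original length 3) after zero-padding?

Original 3-point DFT: [-7, -1.0000+1.7321i, -1.0000-1.7321i]
Zero-padded 4-point DFT provides frequency interpolation.

DFT_4([x, 0, ...]) = [-7, -2+3i, -1, -2-3i]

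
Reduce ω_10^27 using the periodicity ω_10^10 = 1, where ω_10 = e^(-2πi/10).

Since ω_10^10 = 1, powers reduce modulo 10.
27 mod 10 = 7
So ω_10^27 = ω_10^7 = e^(-2πi·7/10)

ω_10^27 = ω_10^7 = -0.3090+0.9511i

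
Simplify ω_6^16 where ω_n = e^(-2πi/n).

Since ω_6^6 = 1, powers reduce modulo 6.
16 mod 6 = 4
So ω_6^16 = ω_6^4 = e^(-2πi·4/6)

ω_6^16 = ω_6^4 = -0.5000+0.8660i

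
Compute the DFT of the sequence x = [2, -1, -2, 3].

X[k] = Σ(n=0 to 3) x[n] · ω_4^(nk)
where ω_4 = e^(-2πi/4)

Computing each X[k]:
X[0] = 2
X[1] = 4+4i
X[2] = -2
X[3] = 4-4i

X = [2, 4+4i, -2, 4-4i]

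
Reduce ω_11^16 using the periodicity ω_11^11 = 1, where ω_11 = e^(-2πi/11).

Since ω_11^11 = 1, powers reduce modulo 11.
16 mod 11 = 5
So ω_11^16 = ω_11^5 = e^(-2πi·5/11)

ω_11^16 = ω_11^5 = -0.9595-0.2817i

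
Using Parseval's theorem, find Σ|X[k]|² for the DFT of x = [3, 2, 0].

Parseval: Σ|x[n]|² = (1/N)Σ|X[k]|², so Σ|X[k]|² = N·Σ|x[n]|² = 3·13.0000

Σ|X[k]|² = N·Σ|x[n]|² = 3·13.0000 = 39.0000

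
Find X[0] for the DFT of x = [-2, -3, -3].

X[0] = Σ(n=0 to 2) x[n] · ω_3^0 = Σ x[n]
= (-2) + (-3) + (-3)

X[0] = -8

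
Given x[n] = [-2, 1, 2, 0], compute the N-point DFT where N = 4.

X[k] = Σ(n=0 to 3) x[n] · ω_4^(nk)
where ω_4 = e^(-2πi/4)

Computing each X[k]:
X[0] = 1
X[1] = -4-1i
X[2] = -1
X[3] = -4+1i

X = [1, -4-1i, -1, -4+1i]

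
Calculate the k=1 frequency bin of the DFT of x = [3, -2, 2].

X[1] = Σ(n=0 to 2) x[n] · ω_3^(1n) where ω_3 = e^(-2πi/3)
= (3)·ω_3^0 + (-2)·ω_3^1 + (2)·ω_3^2

X[1] = 3.0000+3.4641i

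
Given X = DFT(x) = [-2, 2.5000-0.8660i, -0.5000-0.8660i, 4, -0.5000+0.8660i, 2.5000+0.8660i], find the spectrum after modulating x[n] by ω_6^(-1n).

Modulation property: DFT(ω_6^(-1n)·x[n]) = X[(k-1) mod 6], so circularly shift X by 1 positions.

X[k-1] = [2.5000+0.8660i, -2, 2.5000-0.8660i, -0.5000-0.8660i, 4, -0.5000+0.8660i]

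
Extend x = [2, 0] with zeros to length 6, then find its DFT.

Original 2-point DFT: [2, 2]
Zero-padded 6-point DFT provides frequency interpolation.

DFT_6([x, 0, ...]) = [2, 2, 2, 2, 2, 2]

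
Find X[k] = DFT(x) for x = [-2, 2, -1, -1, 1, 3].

X[k] = Σ(n=0 to 5) x[n] · ω_6^(nk)
where ω_6 = e^(-2πi/6)

Computing each X[k]:
X[0] = 2
X[1] = 1.5000+2.5981i
X[2] = -5.5000-0.8660i
X[3] = -6
X[4] = -5.5000+0.8660i
X[5] = 1.5000-2.5981i

X = [2, 1.5000+2.5981i, -5.5000-0.8660i, -6, -5.5000+0.8660i, 1.5000-2.5981i]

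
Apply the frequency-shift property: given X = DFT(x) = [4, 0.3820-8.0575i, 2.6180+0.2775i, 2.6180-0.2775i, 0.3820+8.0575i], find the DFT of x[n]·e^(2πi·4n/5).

Modulation property: DFT(ω_5^(-4n)·x[n]) = X[(k-4) mod 5], so circularly shift X by 4 positions.

X[k-4] = [0.3820-8.0575i, 2.6180+0.2775i, 2.6180-0.2775i, 0.3820+8.0575i, 4]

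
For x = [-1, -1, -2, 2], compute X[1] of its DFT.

X[1] = Σ(n=0 to 3) x[n] · ω_4^(1n) where ω_4 = e^(-2πi/4)
= (-1)·ω_4^0 + (-1)·ω_4^1 + (-2)·ω_4^2 + (2)·ω_4^3

X[1] = 1+3i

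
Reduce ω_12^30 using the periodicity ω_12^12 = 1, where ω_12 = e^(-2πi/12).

Since ω_12^12 = 1, powers reduce modulo 12.
30 mod 12 = 6
So ω_12^30 = ω_12^6 = e^(-2πi·6/12)

ω_12^30 = ω_12^6 = -1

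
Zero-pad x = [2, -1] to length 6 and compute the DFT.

Original 2-point DFT: [1, 3]
Zero-padded 6-point DFT provides frequency interpolation.

DFT_6([x, 0, ...]) = [1, 1.5000+0.8660i, 2.5000+0.8660i, 3, 2.5000-0.8660i, 1.5000-0.8660i]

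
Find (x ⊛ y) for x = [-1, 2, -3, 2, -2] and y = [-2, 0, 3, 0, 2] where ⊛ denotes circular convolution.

(x ⊛ y)[n] = Σ(m=0 to 4) x[m] · y[(n-m) mod 5]

Computing each output sample:
(x ⊛ y)[0] = 12
(x ⊛ y)[1] = -16
(x ⊛ y)[2] = 7
(x ⊛ y)[3] = -2
(x ⊛ y)[4] = -7

x ⊛ y = [12, -16, 7, -2, -7]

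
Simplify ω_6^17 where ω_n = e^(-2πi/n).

Since ω_6^6 = 1, powers reduce modulo 6.
17 mod 6 = 5
So ω_6^17 = ω_6^5 = e^(-2πi·5/6)

ω_6^17 = ω_6^5 = 0.5000+0.8660i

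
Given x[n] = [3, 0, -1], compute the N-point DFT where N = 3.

X[k] = Σ(n=0 to 2) x[n] · ω_3^(nk)
where ω_3 = e^(-2πi/3)

Computing each X[k]:
X[0] = 2
X[1] = 3.5000-0.8660i
X[2] = 3.5000+0.8660i

X = [2, 3.5000-0.8660i, 3.5000+0.8660i]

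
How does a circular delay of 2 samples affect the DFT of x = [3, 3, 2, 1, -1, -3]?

Time shift by 2: X_shifted[k] = ω_6^(2k) · X[k]
Shifted x = [-1, -3, 3, 3, 2, 1]

DFT(x[n-2]) = [5, -7.5000+2.5981i, 0.5000+4.3301i, 3, 0.5000-4.3301i, -7.5000-2.5981i]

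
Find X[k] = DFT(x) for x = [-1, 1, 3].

X[k] = Σ(n=0 to 2) x[n] · ω_3^(nk)
where ω_3 = e^(-2πi/3)

Computing each X[k]:
X[0] = 3
X[1] = -3.0000+1.7321i
X[2] = -3.0000-1.7321i

X = [3, -3.0000+1.7321i, -3.0000-1.7321i]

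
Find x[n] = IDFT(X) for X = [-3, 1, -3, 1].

x[n] = (1/4) Σ(k=0 to 3) X[k] · e^(2πikn/4)

Computing each x[n]:
x[0] = -1
x[1] = 0
x[2] = -2
x[3] = 0

x = [-1, 0, -2, 0]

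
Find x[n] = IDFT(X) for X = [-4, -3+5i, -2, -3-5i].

x[n] = (1/4) Σ(k=0 to 3) X[k] · e^(2πikn/4)

Computing each x[n]:
x[0] = -3
x[1] = -3
x[2] = 0
x[3] = 2

x = [-3, -3, 0, 2]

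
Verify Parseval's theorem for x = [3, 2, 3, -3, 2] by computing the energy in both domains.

Time domain:
Σ|x[n]|² = |3|² + |2|² + |3|² + |-3|² + |2|² = 35.0000

Frequency domain:
(1/5)Σ|X[k]|² = (1/5)(|7|² + |4.2361-3.5267i|² + |-0.2361+5.7063i|² + |-0.2361-5.7063i|² + |4.2361+3.5267i|²) = (1/5)·175.0000 = 35.0000

Both sides agree, confirming Parseval's theorem.

Σ|x[n]|² = (1/N)Σ|X[k]|² = 35.0000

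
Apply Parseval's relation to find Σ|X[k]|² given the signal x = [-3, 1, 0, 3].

Parseval: Σ|x[n]|² = (1/N)Σ|X[k]|², so Σ|X[k]|² = N·Σ|x[n]|² = 4·19.0000

Σ|X[k]|² = N·Σ|x[n]|² = 4·19.0000 = 76.0000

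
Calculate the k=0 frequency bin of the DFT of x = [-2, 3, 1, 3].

X[0] = Σ(n=0 to 3) x[n] · ω_4^0 = Σ x[n]
= (-2) + (3) + (1) + (3)

X[0] = 5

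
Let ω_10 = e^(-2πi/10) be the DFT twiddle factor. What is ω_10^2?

ω_10^2 = e^(-2πi·2/10)
= cos(-2π·2/10) + i·sin(-2π·2/10)
= cos(-4π/10) + i·sin(-4π/10)

ω_10^2 = cos(-4π/10) + i·sin(-4π/10) = 0.3090-0.9511i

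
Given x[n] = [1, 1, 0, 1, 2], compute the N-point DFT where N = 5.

X[k] = Σ(n=0 to 4) x[n] · ω_5^(nk)
where ω_5 = e^(-2πi/5)

Computing each X[k]:
X[0] = 5
X[1] = 1.1180+1.5388i
X[2] = -1.1180-0.3633i
X[3] = -1.1180+0.3633i
X[4] = 1.1180-1.5388i

X = [5, 1.1180+1.5388i, -1.1180-0.3633i, -1.1180+0.3633i, 1.1180-1.5388i]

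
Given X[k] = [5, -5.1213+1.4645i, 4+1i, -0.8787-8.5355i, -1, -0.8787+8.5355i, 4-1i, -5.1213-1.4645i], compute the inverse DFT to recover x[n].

x[n] = (1/8) Σ(k=0 to 7) X[k] · e^(2πikn/8)

Computing each x[n]:
x[0] = 0
x[1] = 1
x[2] = -3
x[3] = 3
x[4] = 3
x[5] = 0
x[6] = 2
x[7] = -1

x = [0, 1, -3, 3, 3, 0, 2, -1]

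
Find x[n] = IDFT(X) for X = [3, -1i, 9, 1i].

x[n] = (1/4) Σ(k=0 to 3) X[k] · e^(2πikn/4)

Computing each x[n]:
x[0] = 3
x[1] = -1
x[2] = 3
x[3] = -2

x = [3, -1, 3, -2]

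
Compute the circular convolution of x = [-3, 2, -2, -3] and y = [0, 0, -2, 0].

(x ⊛ y)[n] = Σ(m=0 to 3) x[m] · y[(n-m) mod 4]

Computing each output sample:
(x ⊛ y)[0] = 4
(x ⊛ y)[1] = 6
(x ⊛ y)[2] = 6
(x ⊛ y)[3] = -4

x ⊛ y = [4, 6, 6, -4]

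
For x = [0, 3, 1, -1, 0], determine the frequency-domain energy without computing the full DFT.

Parseval: Σ|x[n]|² = (1/N)Σ|X[k]|², so Σ|X[k]|² = N·Σ|x[n]|² = 5·11.0000

Σ|X[k]|² = N·Σ|x[n]|² = 5·11.0000 = 55.0000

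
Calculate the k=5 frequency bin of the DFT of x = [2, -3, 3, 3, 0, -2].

X[5] = Σ(n=0 to 5) x[n] · ω_6^(5n) where ω_6 = e^(-2πi/6)
= (2)·ω_6^0 + (-3)·ω_6^5 + (3)·ω_6^10 + (3)·ω_6^15 + (0)·ω_6^20 + (-2)·ω_6^25

X[5] = -5.0000+1.7321i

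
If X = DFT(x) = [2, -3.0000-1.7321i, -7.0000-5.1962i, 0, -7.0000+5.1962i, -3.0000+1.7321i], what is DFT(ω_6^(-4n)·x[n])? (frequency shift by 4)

Modulation property: DFT(ω_6^(-4n)·x[n]) = X[(k-4) mod 6], so circularly shift X by 4 positions.

X[k-4] = [-7.0000-5.1962i, 0, -7.0000+5.1962i, -3.0000+1.7321i, 2, -3.0000-1.7321i]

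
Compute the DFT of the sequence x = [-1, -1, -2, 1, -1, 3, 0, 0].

X[k] = Σ(n=0 to 7) x[n] · ω_8^(nk)
where ω_8 = e^(-2πi/8)

Computing each X[k]:
X[0] = -1
X[1] = -3.5355+4.1213i
X[2] = -1i
X[3] = 3.5355+0.1213i
X[4] = -7
X[5] = 3.5355-0.1213i
X[6] = 1i
X[7] = -3.5355-4.1213i

X = [-1, -3.5355+4.1213i, -1i, 3.5355+0.1213i, -7, 3.5355-0.1213i, 1i, -3.5355-4.1213i]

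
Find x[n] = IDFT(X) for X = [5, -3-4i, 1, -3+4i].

x[n] = (1/4) Σ(k=0 to 3) X[k] · e^(2πikn/4)

Computing each x[n]:
x[0] = 0
x[1] = 3
x[2] = 3
x[3] = -1

x = [0, 3, 3, -1]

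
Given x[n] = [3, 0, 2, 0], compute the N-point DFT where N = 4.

X[k] = Σ(n=0 to 3) x[n] · ω_4^(nk)
where ω_4 = e^(-2πi/4)

Computing each X[k]:
X[0] = 5
X[1] = 1
X[2] = 5
X[3] = 1

X = [5, 1, 5, 1]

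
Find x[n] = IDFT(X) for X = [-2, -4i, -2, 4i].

x[n] = (1/4) Σ(k=0 to 3) X[k] · e^(2πikn/4)

Computing each x[n]:
x[0] = -1
x[1] = 2
x[2] = -1
x[3] = -2

x = [-1, 2, -1, -2]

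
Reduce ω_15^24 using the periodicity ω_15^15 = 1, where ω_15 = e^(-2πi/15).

Since ω_15^15 = 1, powers reduce modulo 15.
24 mod 15 = 9
So ω_15^24 = ω_15^9 = e^(-2πi·9/15)

ω_15^24 = ω_15^9 = -0.8090+0.5878i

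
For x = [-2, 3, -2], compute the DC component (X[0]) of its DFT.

X[0] = Σ(n=0 to 2) x[n] · ω_3^0 = Σ x[n]
= (-2) + (3) + (-2)

X[0] = -1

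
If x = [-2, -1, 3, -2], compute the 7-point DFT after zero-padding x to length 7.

Original 4-point DFT: [-2, -5-1i, 4, -5+1i]
Zero-padded 7-point DFT provides frequency interpolation.

DFT_7([x, 0, ...]) = [-2, -1.4891-1.2752i, -5.7274+0.7129i, 1.2165+4.7292i, 1.2165-4.7292i, -5.7274-0.7129i, -1.4891+1.2752i]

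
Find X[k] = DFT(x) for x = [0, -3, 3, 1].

X[k] = Σ(n=0 to 3) x[n] · ω_4^(nk)
where ω_4 = e^(-2πi/4)

Computing each X[k]:
X[0] = 1
X[1] = -3+4i
X[2] = 5
X[3] = -3-4i

X = [1, -3+4i, 5, -3-4i]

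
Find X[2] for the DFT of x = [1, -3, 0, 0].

X[2] = Σ(n=0 to 3) x[n] · ω_4^(2n) where ω_4 = e^(-2πi/4)
= (1)·ω_4^0 + (-3)·ω_4^2 + (0)·ω_4^4 + (0)·ω_4^6

X[2] = 4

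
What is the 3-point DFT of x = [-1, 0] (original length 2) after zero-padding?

Original 2-point DFT: [-1, -1]
Zero-padded 3-point DFT provides frequency interpolation.

DFT_3([x, 0, ...]) = [-1, -1, -1]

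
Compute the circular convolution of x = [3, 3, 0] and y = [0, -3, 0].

(x ⊛ y)[n] = Σ(m=0 to 2) x[m] · y[(n-m) mod 3]

Computing each output sample:
(x ⊛ y)[0] = 0
(x ⊛ y)[1] = -9
(x ⊛ y)[2] = -9

x ⊛ y = [0, -9, -9]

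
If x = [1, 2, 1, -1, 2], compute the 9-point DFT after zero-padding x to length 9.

Original 5-point DFT: [5, 2.2361-1.1756i, -2.2361+1.9021i, -2.2361-1.9021i, 2.2361+1.1756i]
Zero-padded 9-point DFT provides frequency interpolation.

DFT_9([x, 0, ...]) = [5, 1.3264-2.0884i, 2.4397-1.8921i, -2.5000-2.5981i, 0.7340+2.7944i, 0.7340-2.7944i, -2.5000+2.5981i, 2.4397+1.8921i, 1.3264+2.0884i]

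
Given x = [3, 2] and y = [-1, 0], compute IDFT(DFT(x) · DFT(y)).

(x ⊛ y)[n] = Σ(m=0 to 1) x[m] · y[(n-m) mod 2]

Computing each output sample:
(x ⊛ y)[0] = -3
(x ⊛ y)[1] = -2

x ⊛ y = [-3, -2]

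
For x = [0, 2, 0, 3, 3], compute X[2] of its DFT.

X[2] = Σ(n=0 to 4) x[n] · ω_5^(2n) where ω_5 = e^(-2πi/5)
= (0)·ω_5^0 + (2)·ω_5^2 + (0)·ω_5^4 + (3)·ω_5^6 + (3)·ω_5^8

X[2] = -3.1180-2.2654i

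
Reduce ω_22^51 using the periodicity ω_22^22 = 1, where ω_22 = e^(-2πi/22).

Since ω_22^22 = 1, powers reduce modulo 22.
51 mod 22 = 7
So ω_22^51 = ω_22^7 = e^(-2πi·7/22)

ω_22^51 = ω_22^7 = -0.4154-0.9096i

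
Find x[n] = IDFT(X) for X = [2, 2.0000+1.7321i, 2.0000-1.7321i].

x[n] = (1/3) Σ(k=0 to 2) X[k] · e^(2πikn/3)

Computing each x[n]:
x[0] = 2
x[1] = -1
x[2] = 1

x = [2, -1, 1]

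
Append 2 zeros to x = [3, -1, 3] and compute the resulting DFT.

Original 3-point DFT: [5, 2.0000+3.4641i, 2.0000-3.4641i]
Zero-padded 5-point DFT provides frequency interpolation.

DFT_5([x, 0, ...]) = [5, 0.2639-0.8123i, 4.7361+3.4410i, 4.7361-3.4410i, 0.2639+0.8123i]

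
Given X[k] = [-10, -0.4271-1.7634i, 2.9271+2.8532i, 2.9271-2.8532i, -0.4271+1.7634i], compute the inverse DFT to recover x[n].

x[n] = (1/5) Σ(k=0 to 4) X[k] · e^(2πikn/5)

Computing each x[n]:
x[0] = -1
x[1] = -3
x[2] = 0
x[3] = -3
x[4] = -3

x = [-1, -3, 0, -3, -3]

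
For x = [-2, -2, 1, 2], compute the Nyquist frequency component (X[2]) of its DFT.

X[2] = Σ(n=0 to 3) x[n] · ω_4^(2n) where ω_4 = e^(-2πi/4)
= (-2)·ω_4^0 + (-2)·ω_4^2 + (1)·ω_4^4 + (2)·ω_4^6

X[2] = -1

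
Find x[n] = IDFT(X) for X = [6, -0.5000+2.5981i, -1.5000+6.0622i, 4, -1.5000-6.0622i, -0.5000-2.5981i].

x[n] = (1/6) Σ(k=0 to 5) X[k] · e^(2πikn/6)

Computing each x[n]:
x[0] = 1
x[1] = -2
x[2] = 3
x[3] = 0
x[4] = 1
x[5] = 3

x = [1, -2, 3, 0, 1, 3]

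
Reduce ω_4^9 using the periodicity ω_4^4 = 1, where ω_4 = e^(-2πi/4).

Since ω_4^4 = 1, powers reduce modulo 4.
9 mod 4 = 1
So ω_4^9 = ω_4^1 = e^(-2πi·1/4)

ω_4^9 = ω_4^1 = -1i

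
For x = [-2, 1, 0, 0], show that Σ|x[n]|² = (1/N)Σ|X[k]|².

Time domain:
Σ|x[n]|² = |-2|² + |1|² + |0|² + |0|² = 5.0000

Frequency domain:
(1/4)Σ|X[k]|² = (1/4)(|-1|² + |-2-1i|² + |-3|² + |-2+1i|²) = (1/4)·20.0000 = 5.0000

Both sides agree, confirming Parseval's theorem.

Σ|x[n]|² = (1/N)Σ|X[k]|² = 5.0000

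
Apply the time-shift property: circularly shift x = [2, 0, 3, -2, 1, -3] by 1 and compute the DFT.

Time shift by 1: X_shifted[k] = ω_6^(1k) · X[k]
Shifted x = [-3, 2, 0, 3, -2, 1]

DFT(x[n-1]) = [1, -3.5000-2.5981i, -0.5000+0.8660i, -11, -0.5000-0.8660i, -3.5000+2.5981i]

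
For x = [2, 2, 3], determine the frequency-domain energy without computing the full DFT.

Parseval: Σ|x[n]|² = (1/N)Σ|X[k]|², so Σ|X[k]|² = N·Σ|x[n]|² = 3·17.0000

Σ|X[k]|² = N·Σ|x[n]|² = 3·17.0000 = 51.0000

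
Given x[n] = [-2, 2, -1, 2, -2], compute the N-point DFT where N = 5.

X[k] = Σ(n=0 to 4) x[n] · ω_5^(nk)
where ω_5 = e^(-2πi/5)

Computing each X[k]:
X[0] = -1
X[1] = -2.8090-2.0409i
X[2] = -1.6910-5.2043i
X[3] = -1.6910+5.2043i
X[4] = -2.8090+2.0409i

X = [-1, -2.8090-2.0409i, -1.6910-5.2043i, -1.6910+5.2043i, -2.8090+2.0409i]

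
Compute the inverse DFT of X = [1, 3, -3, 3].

x[n] = (1/4) Σ(k=0 to 3) X[k] · e^(2πikn/4)

Computing each x[n]:
x[0] = 1
x[1] = 1
x[2] = -2
x[3] = 1

x = [1, 1, -2, 1]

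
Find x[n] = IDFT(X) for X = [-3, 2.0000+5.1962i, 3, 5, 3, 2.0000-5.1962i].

x[n] = (1/6) Σ(k=0 to 5) X[k] · e^(2πikn/6)

Computing each x[n]:
x[0] = 2
x[1] = -3
x[2] = -2
x[3] = -1
x[4] = 1
x[5] = 0

x = [2, -3, -2, -1, 1, 0]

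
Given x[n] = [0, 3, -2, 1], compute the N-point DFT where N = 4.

X[k] = Σ(n=0 to 3) x[n] · ω_4^(nk)
where ω_4 = e^(-2πi/4)

Computing each X[k]:
X[0] = 2
X[1] = 2-2i
X[2] = -6
X[3] = 2+2i

X = [2, 2-2i, -6, 2+2i]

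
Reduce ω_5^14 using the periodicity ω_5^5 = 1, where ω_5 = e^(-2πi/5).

Since ω_5^5 = 1, powers reduce modulo 5.
14 mod 5 = 4
So ω_5^14 = ω_5^4 = e^(-2πi·4/5)

ω_5^14 = ω_5^4 = 0.3090+0.9511i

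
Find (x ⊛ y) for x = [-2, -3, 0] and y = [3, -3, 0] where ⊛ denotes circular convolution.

(x ⊛ y)[n] = Σ(m=0 to 2) x[m] · y[(n-m) mod 3]

Computing each output sample:
(x ⊛ y)[0] = -6
(x ⊛ y)[1] = -3
(x ⊛ y)[2] = 9

x ⊛ y = [-6, -3, 9]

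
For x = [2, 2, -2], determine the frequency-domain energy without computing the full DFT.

Parseval: Σ|x[n]|² = (1/N)Σ|X[k]|², so Σ|X[k]|² = N·Σ|x[n]|² = 3·12.0000

Σ|X[k]|² = N·Σ|x[n]|² = 3·12.0000 = 36.0000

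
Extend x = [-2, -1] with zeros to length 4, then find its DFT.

Original 2-point DFT: [-3, -1]
Zero-padded 4-point DFT provides frequency interpolation.

DFT_4([x, 0, ...]) = [-3, -2+1i, -1, -2-1i]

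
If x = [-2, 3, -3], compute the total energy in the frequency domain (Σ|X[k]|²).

Parseval: Σ|x[n]|² = (1/N)Σ|X[k]|², so Σ|X[k]|² = N·Σ|x[n]|² = 3·22.0000

Σ|X[k]|² = N·Σ|x[n]|² = 3·22.0000 = 66.0000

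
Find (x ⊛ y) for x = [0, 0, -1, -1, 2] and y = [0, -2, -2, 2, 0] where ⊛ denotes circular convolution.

(x ⊛ y)[n] = Σ(m=0 to 4) x[m] · y[(n-m) mod 5]

Computing each output sample:
(x ⊛ y)[0] = -4
(x ⊛ y)[1] = -6
(x ⊛ y)[2] = 4
(x ⊛ y)[3] = 2
(x ⊛ y)[4] = 4

x ⊛ y = [-4, -6, 4, 2, 4]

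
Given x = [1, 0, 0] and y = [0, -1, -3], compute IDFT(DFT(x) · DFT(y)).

(x ⊛ y)[n] = Σ(m=0 to 2) x[m] · y[(n-m) mod 3]

Computing each output sample:
(x ⊛ y)[0] = 0
(x ⊛ y)[1] = -1
(x ⊛ y)[2] = -3

x ⊛ y = [0, -1, -3]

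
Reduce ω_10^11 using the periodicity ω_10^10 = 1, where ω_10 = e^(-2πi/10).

Since ω_10^10 = 1, powers reduce modulo 10.
11 mod 10 = 1
So ω_10^11 = ω_10^1 = e^(-2πi·1/10)

ω_10^11 = ω_10^1 = 0.8090-0.5878i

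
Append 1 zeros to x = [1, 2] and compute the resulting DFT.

Original 2-point DFT: [3, -1]
Zero-padded 3-point DFT provides frequency interpolation.

DFT_3([x, 0, ...]) = [3, -1.7321i, 1.7321i]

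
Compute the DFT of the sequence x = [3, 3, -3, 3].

X[k] = Σ(n=0 to 3) x[n] · ω_4^(nk)
where ω_4 = e^(-2πi/4)

Computing each X[k]:
X[0] = 6
X[1] = 6
X[2] = -6
X[3] = 6

X = [6, 6, -6, 6]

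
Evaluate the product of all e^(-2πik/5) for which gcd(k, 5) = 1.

The primitive 5th roots of unity are ω_5^k for k coprime to 5: k ∈ {1, 2, 3, 4}
Their product equals the constant term of the cyclotomic polynomial Φ_5(x) up to sign.
For n ≥ 3, the product of all primitive nth roots of unity is 1. (For n=1 it is 1; for n=2 it is -1.)

1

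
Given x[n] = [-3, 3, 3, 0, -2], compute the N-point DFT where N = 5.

X[k] = Σ(n=0 to 4) x[n] · ω_5^(nk)
where ω_5 = e^(-2πi/5)

Computing each X[k]:
X[0] = 1
X[1] = -5.1180-6.5186i
X[2] = -2.8820-0.0858i
X[3] = -2.8820+0.0858i
X[4] = -5.1180+6.5186i

X = [1, -5.1180-6.5186i, -2.8820-0.0858i, -2.8820+0.0858i, -5.1180+6.5186i]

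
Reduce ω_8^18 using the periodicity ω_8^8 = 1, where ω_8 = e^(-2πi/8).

Since ω_8^8 = 1, powers reduce modulo 8.
18 mod 8 = 2
So ω_8^18 = ω_8^2 = e^(-2πi·2/8)

ω_8^18 = ω_8^2 = -1i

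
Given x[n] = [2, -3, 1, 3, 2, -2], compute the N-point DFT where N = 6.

X[k] = Σ(n=0 to 5) x[n] · ω_6^(nk)
where ω_6 = e^(-2πi/6)

Computing each X[k]:
X[0] = 3
X[1] = -5.0000+1.7321i
X[2] = 6
X[3] = 7
X[4] = 6
X[5] = -5.0000-1.7321i

X = [3, -5.0000+1.7321i, 6, 7, 6, -5.0000-1.7321i]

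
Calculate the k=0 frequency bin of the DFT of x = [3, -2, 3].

X[0] = Σ(n=0 to 2) x[n] · ω_3^0 = Σ x[n]
= (3) + (-2) + (3)

X[0] = 4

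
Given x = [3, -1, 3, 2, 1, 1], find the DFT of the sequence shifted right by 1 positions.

Time shift by 1: X_shifted[k] = ω_6^(1k) · X[k]
Shifted x = [1, 3, -1, 3, 2, 1]

DFT(x[n-1]) = [9, -0.5000+0.8660i, 1.5000-4.3301i, -5, 1.5000+4.3301i, -0.5000-0.8660i]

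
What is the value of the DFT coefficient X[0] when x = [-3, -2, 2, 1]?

X[0] = Σ(n=0 to 3) x[n] · ω_4^0 = Σ x[n]
= (-3) + (-2) + (2) + (1)

X[0] = -2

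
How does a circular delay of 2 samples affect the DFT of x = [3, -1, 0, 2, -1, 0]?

Time shift by 2: X_shifted[k] = ω_6^(2k) · X[k]
Shifted x = [-1, 0, 3, -1, 0, 2]

DFT(x[n-2]) = [3, -0.5000-0.8660i, -4.5000+4.3301i, 1, -4.5000-4.3301i, -0.5000+0.8660i]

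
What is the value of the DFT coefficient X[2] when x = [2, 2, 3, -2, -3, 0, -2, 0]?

X[2] = Σ(n=0 to 7) x[n] · ω_8^(2n) where ω_8 = e^(-2πi/8)
= (2)·ω_8^0 + (2)·ω_8^2 + (3)·ω_8^4 + (-2)·ω_8^6 + (-3)·ω_8^8 + (0)·ω_8^10 + (-2)·ω_8^12 + (0)·ω_8^14

X[2] = -2-4i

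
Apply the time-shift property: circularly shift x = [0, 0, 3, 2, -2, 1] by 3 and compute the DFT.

Time shift by 3: X_shifted[k] = ω_6^(3k) · X[k]
Shifted x = [2, -2, 1, 0, 0, 3]

DFT(x[n-3]) = [4, 2.0000+3.4641i, 1.0000+5.1962i, 2, 1.0000-5.1962i, 2.0000-3.4641i]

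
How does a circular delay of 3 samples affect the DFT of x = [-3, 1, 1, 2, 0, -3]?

Time shift by 3: X_shifted[k] = ω_6^(3k) · X[k]
Shifted x = [2, 0, -3, -3, 1, 1]

DFT(x[n-3]) = [-2, 6.5000+4.3301i, -0.5000-2.5981i, 2, -0.5000+2.5981i, 6.5000-4.3301i]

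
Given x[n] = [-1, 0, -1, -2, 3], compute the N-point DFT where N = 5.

X[k] = Σ(n=0 to 4) x[n] · ω_5^(nk)
where ω_5 = e^(-2πi/5)

Computing each X[k]:
X[0] = -1
X[1] = 2.3541+2.2654i
X[2] = -4.3541+2.7144i
X[3] = -4.3541-2.7144i
X[4] = 2.3541-2.2654i

X = [-1, 2.3541+2.2654i, -4.3541+2.7144i, -4.3541-2.7144i, 2.3541-2.2654i]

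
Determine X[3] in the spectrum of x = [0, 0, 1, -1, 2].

X[3] = Σ(n=0 to 4) x[n] · ω_5^(3n) where ω_5 = e^(-2πi/5)
= (0)·ω_5^0 + (0)·ω_5^3 + (1)·ω_5^6 + (-1)·ω_5^9 + (2)·ω_5^12

X[3] = -1.6180-3.0777i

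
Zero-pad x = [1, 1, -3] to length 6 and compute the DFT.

Original 3-point DFT: [-1, 2.0000-3.4641i, 2.0000+3.4641i]
Zero-padded 6-point DFT provides frequency interpolation.

DFT_6([x, 0, ...]) = [-1, 3.0000+1.7321i, 2.0000-3.4641i, -3, 2.0000+3.4641i, 3.0000-1.7321i]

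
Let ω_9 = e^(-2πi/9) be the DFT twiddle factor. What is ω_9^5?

ω_9^5 = e^(-2πi·5/9)
= cos(-2π·5/9) + i·sin(-2π·5/9)
= cos(-10π/9) + i·sin(-10π/9)

ω_9^5 = cos(-10π/9) + i·sin(-10π/9) = -0.9397+0.3420i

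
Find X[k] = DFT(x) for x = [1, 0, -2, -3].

X[k] = Σ(n=0 to 3) x[n] · ω_4^(nk)
where ω_4 = e^(-2πi/4)

Computing each X[k]:
X[0] = -4
X[1] = 3-3i
X[2] = 2
X[3] = 3+3i

X = [-4, 3-3i, 2, 3+3i]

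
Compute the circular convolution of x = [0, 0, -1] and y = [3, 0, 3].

(x ⊛ y)[n] = Σ(m=0 to 2) x[m] · y[(n-m) mod 3]

Computing each output sample:
(x ⊛ y)[0] = 0
(x ⊛ y)[1] = -3
(x ⊛ y)[2] = -3

x ⊛ y = [0, -3, -3]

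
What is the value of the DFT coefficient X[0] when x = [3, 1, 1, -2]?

X[0] = Σ(n=0 to 3) x[n] · ω_4^0 = Σ x[n]
= (3) + (1) + (1) + (-2)

X[0] = 3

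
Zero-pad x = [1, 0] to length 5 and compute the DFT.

Original 2-point DFT: [1, 1]
Zero-padded 5-point DFT provides frequency interpolation.

DFT_5([x, 0, ...]) = [1, 1, 1, 1, 1]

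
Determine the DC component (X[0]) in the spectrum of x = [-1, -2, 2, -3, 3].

X[0] = Σ(n=0 to 4) x[n] · ω_5^0 = Σ x[n]
= (-1) + (-2) + (2) + (-3) + (3)

X[0] = -1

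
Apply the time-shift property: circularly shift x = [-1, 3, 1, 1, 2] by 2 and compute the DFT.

Time shift by 2: X_shifted[k] = ω_5^(2k) · X[k]
Shifted x = [1, 2, -1, 3, 1]

DFT(x[n-2]) = [6, 0.3090+1.4001i, -0.8090-4.3920i, -0.8090+4.3920i, 0.3090-1.4001i]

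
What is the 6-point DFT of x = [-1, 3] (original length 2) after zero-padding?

Original 2-point DFT: [2, -4]
Zero-padded 6-point DFT provides frequency interpolation.

DFT_6([x, 0, ...]) = [2, 0.5000-2.5981i, -2.5000-2.5981i, -4, -2.5000+2.5981i, 0.5000+2.5981i]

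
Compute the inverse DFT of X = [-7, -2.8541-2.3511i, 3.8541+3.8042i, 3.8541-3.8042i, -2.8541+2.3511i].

x[n] = (1/5) Σ(k=0 to 4) X[k] · e^(2πikn/5)

Computing each x[n]:
x[0] = -1
x[1] = -3
x[2] = 2
x[3] = -2
x[4] = -3

x = [-1, -3, 2, -2, -3]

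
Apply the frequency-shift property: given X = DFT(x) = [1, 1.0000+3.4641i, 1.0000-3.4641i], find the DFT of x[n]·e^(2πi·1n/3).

Modulation property: DFT(ω_3^(-1n)·x[n]) = X[(k-1) mod 3], so circularly shift X by 1 positions.

X[k-1] = [1.0000-3.4641i, 1, 1.0000+3.4641i]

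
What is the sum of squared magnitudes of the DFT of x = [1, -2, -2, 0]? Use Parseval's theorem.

Parseval: Σ|x[n]|² = (1/N)Σ|X[k]|², so Σ|X[k]|² = N·Σ|x[n]|² = 4·9.0000

Σ|X[k]|² = N·Σ|x[n]|² = 4·9.0000 = 36.0000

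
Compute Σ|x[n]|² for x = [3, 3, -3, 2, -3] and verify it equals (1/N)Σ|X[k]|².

Time domain:
Σ|x[n]|² = |3|² + |3|² + |-3|² + |2|² + |-3|² = 40.0000

Frequency domain:
(1/5)Σ|X[k]|² = (1/5)(|2|² + |3.8090-2.7674i|² + |2.6910-8.2820i|² + |2.6910+8.2820i|² + |3.8090+2.7674i|²) = (1/5)·200.0000 = 40.0000

Both sides agree, confirming Parseval's theorem.

Σ|x[n]|² = (1/N)Σ|X[k]|² = 40.0000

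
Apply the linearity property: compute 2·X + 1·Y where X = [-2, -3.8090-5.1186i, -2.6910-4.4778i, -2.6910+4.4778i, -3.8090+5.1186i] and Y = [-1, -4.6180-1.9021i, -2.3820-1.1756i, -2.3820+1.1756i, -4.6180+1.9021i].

By linearity: DFT(2x + 1y) = 2·DFT(x) + 1·DFT(y)
= 2·[-2, -3.8090-5.1186i, -2.6910-4.4778i, -2.6910+4.4778i, -3.8090+5.1186i] + 1·[-1, -4.6180-1.9021i, -2.3820-1.1756i, -2.3820+1.1756i, -4.6180+1.9021i]

Computing element-wise:
Z[0] = 2·(-2) + 1·(-1) = -5
Z[1] = 2·(-3.8090-5.1186i) + 1·(-4.6180-1.9021i) = -12.2360-12.1393i
Z[2] = 2·(-2.6910-4.4778i) + 1·(-2.3820-1.1756i) = -7.7640-10.1312i
Z[3] = 2·(-2.6910+4.4778i) + 1·(-2.3820+1.1756i) = -7.7640+10.1312i
Z[4] = 2·(-3.8090+5.1186i) + 1·(-4.6180+1.9021i) = -12.2360+12.1393i

DFT(2x + 1y) = 2·X + 1·Y = [-5, -12.2360-12.1393i, -7.7640-10.1312i, -7.7640+10.1312i, -12.2360+12.1393i]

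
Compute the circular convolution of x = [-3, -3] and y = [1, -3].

(x ⊛ y)[n] = Σ(m=0 to 1) x[m] · y[(n-m) mod 2]

Computing each output sample:
(x ⊛ y)[0] = 6
(x ⊛ y)[1] = 6

x ⊛ y = [6, 6]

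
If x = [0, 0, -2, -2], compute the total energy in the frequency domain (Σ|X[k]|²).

Parseval: Σ|x[n]|² = (1/N)Σ|X[k]|², so Σ|X[k]|² = N·Σ|x[n]|² = 4·8.0000

Σ|X[k]|² = N·Σ|x[n]|² = 4·8.0000 = 32.0000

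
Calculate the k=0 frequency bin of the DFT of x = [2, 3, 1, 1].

X[0] = Σ(n=0 to 3) x[n] · ω_4^0 = Σ x[n]
= (2) + (3) + (1) + (1)

X[0] = 7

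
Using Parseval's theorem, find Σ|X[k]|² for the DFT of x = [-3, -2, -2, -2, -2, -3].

Parseval: Σ|x[n]|² = (1/N)Σ|X[k]|², so Σ|X[k]|² = N·Σ|x[n]|² = 6·34.0000

Σ|X[k]|² = N·Σ|x[n]|² = 6·34.0000 = 204.0000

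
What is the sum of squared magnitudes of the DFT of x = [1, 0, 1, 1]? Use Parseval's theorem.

Parseval: Σ|x[n]|² = (1/N)Σ|X[k]|², so Σ|X[k]|² = N·Σ|x[n]|² = 4·3.0000

Σ|X[k]|² = N·Σ|x[n]|² = 4·3.0000 = 12.0000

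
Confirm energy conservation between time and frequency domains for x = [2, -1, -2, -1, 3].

Time domain:
Σ|x[n]|² = |2|² + |-1|² + |-2|² + |-1|² + |3|² = 19.0000

Frequency domain:
(1/5)Σ|X[k]|² = (1/5)(|1|² + |5.0451+4.3920i|² + |-0.5451+1.4001i|² + |-0.5451-1.4001i|² + |5.0451-4.3920i|²) = (1/5)·95.0000 = 19.0000

Both sides agree, confirming Parseval's theorem.

Σ|x[n]|² = (1/N)Σ|X[k]|² = 19.0000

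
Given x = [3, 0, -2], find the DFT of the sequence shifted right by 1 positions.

Time shift by 1: X_shifted[k] = ω_3^(1k) · X[k]
Shifted x = [-2, 3, 0]

DFT(x[n-1]) = [1, -3.5000-2.5981i, -3.5000+2.5981i]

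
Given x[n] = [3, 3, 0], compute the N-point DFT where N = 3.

X[k] = Σ(n=0 to 2) x[n] · ω_3^(nk)
where ω_3 = e^(-2πi/3)

Computing each X[k]:
X[0] = 6
X[1] = 1.5000-2.5981i
X[2] = 1.5000+2.5981i

X = [6, 1.5000-2.5981i, 1.5000+2.5981i]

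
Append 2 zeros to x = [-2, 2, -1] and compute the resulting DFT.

Original 3-point DFT: [-1, -2.5000-2.5981i, -2.5000+2.5981i]
Zero-padded 5-point DFT provides frequency interpolation.

DFT_5([x, 0, ...]) = [-1, -0.5729-1.3143i, -3.9271-2.1266i, -3.9271+2.1266i, -0.5729+1.3143i]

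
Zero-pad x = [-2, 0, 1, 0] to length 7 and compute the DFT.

Original 4-point DFT: [-1, -3, -1, -3]
Zero-padded 7-point DFT provides frequency interpolation.

DFT_7([x, 0, ...]) = [-1, -2.2225-0.9749i, -2.9010+0.4339i, -1.3765+0.7818i, -1.3765-0.7818i, -2.9010-0.4339i, -2.2225+0.9749i]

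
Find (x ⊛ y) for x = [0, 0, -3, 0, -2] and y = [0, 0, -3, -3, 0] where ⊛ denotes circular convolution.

(x ⊛ y)[n] = Σ(m=0 to 4) x[m] · y[(n-m) mod 5]

Computing each output sample:
(x ⊛ y)[0] = 9
(x ⊛ y)[1] = 6
(x ⊛ y)[2] = 6
(x ⊛ y)[3] = 0
(x ⊛ y)[4] = 9

x ⊛ y = [9, 6, 6, 0, 9]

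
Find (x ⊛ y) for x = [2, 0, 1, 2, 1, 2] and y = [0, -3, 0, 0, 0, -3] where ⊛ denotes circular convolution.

(x ⊛ y)[n] = Σ(m=0 to 5) x[m] · y[(n-m) mod 6]

Computing each output sample:
(x ⊛ y)[0] = -6
(x ⊛ y)[1] = -9
(x ⊛ y)[2] = -6
(x ⊛ y)[3] = -6
(x ⊛ y)[4] = -12
(x ⊛ y)[5] = -9

x ⊛ y = [-6, -9, -6, -6, -12, -9]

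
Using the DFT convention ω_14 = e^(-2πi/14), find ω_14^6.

ω_14^6 = e^(-2πi·6/14)
= cos(-2π·6/14) + i·sin(-2π·6/14)
= cos(-12π/14) + i·sin(-12π/14)

ω_14^6 = cos(-12π/14) + i·sin(-12π/14) = -0.9010-0.4339i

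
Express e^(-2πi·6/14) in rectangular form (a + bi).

ω_14^6 = e^(-2πi·6/14)
= cos(-2π·6/14) + i·sin(-2π·6/14)
= cos(-12π/14) + i·sin(-12π/14)

ω_14^6 = cos(-12π/14) + i·sin(-12π/14) = -0.9010-0.4339i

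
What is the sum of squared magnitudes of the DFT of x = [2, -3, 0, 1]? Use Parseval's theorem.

Parseval: Σ|x[n]|² = (1/N)Σ|X[k]|², so Σ|X[k]|² = N·Σ|x[n]|² = 4·14.0000

Σ|X[k]|² = N·Σ|x[n]|² = 4·14.0000 = 56.0000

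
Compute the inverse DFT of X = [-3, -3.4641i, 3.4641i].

x[n] = (1/3) Σ(k=0 to 2) X[k] · e^(2πikn/3)

Computing each x[n]:
x[0] = -1
x[1] = 1
x[2] = -3

x = [-1, 1, -3]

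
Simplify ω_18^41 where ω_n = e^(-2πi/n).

Since ω_18^18 = 1, powers reduce modulo 18.
41 mod 18 = 5
So ω_18^41 = ω_18^5 = e^(-2πi·5/18)

ω_18^41 = ω_18^5 = -0.1736-0.9848i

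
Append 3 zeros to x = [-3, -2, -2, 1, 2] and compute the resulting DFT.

Original 5-point DFT: [-4, -2.1910+5.5676i, -3.3090-0.5020i, -3.3090+0.5020i, -2.1910-5.5676i]
Zero-padded 8-point DFT provides frequency interpolation.

DFT_8([x, 0, ...]) = [-4, -7.1213+2.7071i, 1+3i, -2.8787-1.2929i, -2, -2.8787+1.2929i, 1-3i, -7.1213-2.7071i]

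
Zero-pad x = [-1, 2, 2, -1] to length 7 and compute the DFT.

Original 4-point DFT: [2, -3-3i, 0, -3+3i]
Zero-padded 7-point DFT provides frequency interpolation.

DFT_7([x, 0, ...]) = [2, 0.7029-3.0796i, -3.8705-1.8639i, -1.3324+1.6708i, -1.3324-1.6708i, -3.8705+1.8639i, 0.7029+3.0796i]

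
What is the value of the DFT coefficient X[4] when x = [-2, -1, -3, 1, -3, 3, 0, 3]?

X[4] = Σ(n=0 to 7) x[n] · ω_8^(4n) where ω_8 = e^(-2πi/8)
= (-2)·ω_8^0 + (-1)·ω_8^4 + (-3)·ω_8^8 + (1)·ω_8^12 + (-3)·ω_8^16 + (3)·ω_8^20 + (0)·ω_8^24 + (3)·ω_8^28

X[4] = -14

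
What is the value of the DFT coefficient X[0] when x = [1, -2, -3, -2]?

X[0] = Σ(n=0 to 3) x[n] · ω_4^0 = Σ x[n]
= (1) + (-2) + (-3) + (-2)

X[0] = -6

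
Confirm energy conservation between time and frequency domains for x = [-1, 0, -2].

Time domain:
Σ|x[n]|² = |-1|² + |0|² + |-2|² = 5.0000

Frequency domain:
(1/3)Σ|X[k]|² = (1/3)(|-3|² + |-1.7321i|² + |1.7321i|²) = (1/3)·15.0000 = 5.0000

Both sides agree, confirming Parseval's theorem.

Σ|x[n]|² = (1/N)Σ|X[k]|² = 5.0000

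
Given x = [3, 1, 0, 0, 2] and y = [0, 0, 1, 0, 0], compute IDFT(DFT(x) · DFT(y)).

(x ⊛ y)[n] = Σ(m=0 to 4) x[m] · y[(n-m) mod 5]

Computing each output sample:
(x ⊛ y)[0] = 0
(x ⊛ y)[1] = 2
(x ⊛ y)[2] = 3
(x ⊛ y)[3] = 1
(x ⊛ y)[4] = 0

x ⊛ y = [0, 2, 3, 1, 0]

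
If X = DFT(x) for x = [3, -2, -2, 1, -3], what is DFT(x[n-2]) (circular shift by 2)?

Time shift by 2: X_shifted[k] = ω_5^(2k) · X[k]
Shifted x = [1, -3, 3, -2, -2]

DFT(x[n-2]) = [-3, -1.3541-1.9879i, 5.3541+5.3431i, 5.3541-5.3431i, -1.3541+1.9879i]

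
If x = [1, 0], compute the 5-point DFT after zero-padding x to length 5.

Original 2-point DFT: [1, 1]
Zero-padded 5-point DFT provides frequency interpolation.

DFT_5([x, 0, ...]) = [1, 1, 1, 1, 1]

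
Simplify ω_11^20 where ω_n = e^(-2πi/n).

Since ω_11^11 = 1, powers reduce modulo 11.
20 mod 11 = 9
So ω_11^20 = ω_11^9 = e^(-2πi·9/11)

ω_11^20 = ω_11^9 = 0.4154+0.9096i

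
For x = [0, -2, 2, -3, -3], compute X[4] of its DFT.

X[4] = Σ(n=0 to 4) x[n] · ω_5^(4n) where ω_5 = e^(-2πi/5)
= (0)·ω_5^0 + (-2)·ω_5^4 + (2)·ω_5^8 + (-3)·ω_5^12 + (-3)·ω_5^16

X[4] = -0.7361+3.8900i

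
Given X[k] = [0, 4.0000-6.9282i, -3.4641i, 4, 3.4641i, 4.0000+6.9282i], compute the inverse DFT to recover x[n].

x[n] = (1/6) Σ(k=0 to 5) X[k] · e^(2πikn/6)

Computing each x[n]:
x[0] = 2
x[1] = 3
x[2] = 1
x[3] = -2
x[4] = -1
x[5] = -3

x = [2, 3, 1, -2, -1, -3]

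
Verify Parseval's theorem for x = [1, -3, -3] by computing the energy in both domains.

Time domain:
Σ|x[n]|² = |1|² + |-3|² + |-3|² = 19.0000

Frequency domain:
(1/3)Σ|X[k]|² = (1/3)(|-5|² + |4|² + |4|²) = (1/3)·57.0000 = 19.0000

Both sides agree, confirming Parseval's theorem.

Σ|x[n]|² = (1/N)Σ|X[k]|² = 19.0000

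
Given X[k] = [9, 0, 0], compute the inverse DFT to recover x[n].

x[n] = (1/3) Σ(k=0 to 2) X[k] · e^(2πikn/3)

Computing each x[n]:
x[0] = 3
x[1] = 3
x[2] = 3

x = [3, 3, 3]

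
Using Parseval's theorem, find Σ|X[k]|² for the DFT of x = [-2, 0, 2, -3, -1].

Parseval: Σ|x[n]|² = (1/N)Σ|X[k]|², so Σ|X[k]|² = N·Σ|x[n]|² = 5·18.0000

Σ|X[k]|² = N·Σ|x[n]|² = 5·18.0000 = 90.0000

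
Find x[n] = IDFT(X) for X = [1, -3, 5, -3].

x[n] = (1/4) Σ(k=0 to 3) X[k] · e^(2πikn/4)

Computing each x[n]:
x[0] = 0
x[1] = -1
x[2] = 3
x[3] = -1

x = [0, -1, 3, -1]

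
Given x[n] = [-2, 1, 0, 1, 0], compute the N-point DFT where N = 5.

X[k] = Σ(n=0 to 4) x[n] · ω_5^(nk)
where ω_5 = e^(-2πi/5)

Computing each X[k]:
X[0] = 0
X[1] = -2.5000-0.3633i
X[2] = -2.5000-1.5388i
X[3] = -2.5000+1.5388i
X[4] = -2.5000+0.3633i

X = [0, -2.5000-0.3633i, -2.5000-1.5388i, -2.5000+1.5388i, -2.5000+0.3633i]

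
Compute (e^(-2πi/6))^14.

Since ω_6^6 = 1, powers reduce modulo 6.
14 mod 6 = 2
So ω_6^14 = ω_6^2 = e^(-2πi·2/6)

ω_6^14 = ω_6^2 = -0.5000-0.8660i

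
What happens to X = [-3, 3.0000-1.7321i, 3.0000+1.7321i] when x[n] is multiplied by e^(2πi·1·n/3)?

Modulation property: DFT(ω_3^(-1n)·x[n]) = X[(k-1) mod 3], so circularly shift X by 1 positions.

X[k-1] = [3.0000+1.7321i, -3, 3.0000-1.7321i]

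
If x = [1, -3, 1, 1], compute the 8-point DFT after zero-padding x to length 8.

Original 4-point DFT: [0, 4i, 4, -4i]
Zero-padded 8-point DFT provides frequency interpolation.

DFT_8([x, 0, ...]) = [0, -1.8284+0.4142i, 4i, 3.8284+2.4142i, 4, 3.8284-2.4142i, -4i, -1.8284-0.4142i]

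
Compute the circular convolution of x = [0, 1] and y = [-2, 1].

(x ⊛ y)[n] = Σ(m=0 to 1) x[m] · y[(n-m) mod 2]

Computing each output sample:
(x ⊛ y)[0] = 1
(x ⊛ y)[1] = -2

x ⊛ y = [1, -2]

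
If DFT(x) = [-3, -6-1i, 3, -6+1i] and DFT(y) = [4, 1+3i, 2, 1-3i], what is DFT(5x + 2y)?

By linearity: DFT(5x + 2y) = 5·DFT(x) + 2·DFT(y)
= 5·[-3, -6-1i, 3, -6+1i] + 2·[4, 1+3i, 2, 1-3i]

Computing element-wise:
Z[0] = 5·(-3) + 2·(4) = -7
Z[1] = 5·(-6-1i) + 2·(1+3i) = -28+1i
Z[2] = 5·(3) + 2·(2) = 19
Z[3] = 5·(-6+1i) + 2·(1-3i) = -28-1i

DFT(5x + 2y) = 5·X + 2·Y = [-7, -28+1i, 19, -28-1i]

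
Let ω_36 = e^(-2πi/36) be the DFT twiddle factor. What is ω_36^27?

ω_36^27 = e^(-2πi·27/36)
= cos(-2π·27/36) + i·sin(-2π·27/36)
= cos(-54π/36) + i·sin(-54π/36)

ω_36^27 = cos(-54π/36) + i·sin(-54π/36) = 1i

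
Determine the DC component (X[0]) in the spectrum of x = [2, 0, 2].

X[0] = Σ(n=0 to 2) x[n] · ω_3^0 = Σ x[n]
= (2) + (0) + (2)

X[0] = 4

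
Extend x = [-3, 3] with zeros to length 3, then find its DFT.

Original 2-point DFT: [0, -6]
Zero-padded 3-point DFT provides frequency interpolation.

DFT_3([x, 0, ...]) = [0, -4.5000-2.5981i, -4.5000+2.5981i]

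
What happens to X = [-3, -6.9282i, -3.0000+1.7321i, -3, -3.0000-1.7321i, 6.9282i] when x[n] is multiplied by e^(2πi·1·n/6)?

Modulation property: DFT(ω_6^(-1n)·x[n]) = X[(k-1) mod 6], so circularly shift X by 1 positions.

X[k-1] = [6.9282i, -3, -6.9282i, -3.0000+1.7321i, -3, -3.0000-1.7321i]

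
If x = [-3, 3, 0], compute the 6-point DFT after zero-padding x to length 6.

Original 3-point DFT: [0, -4.5000-2.5981i, -4.5000+2.5981i]
Zero-padded 6-point DFT provides frequency interpolation.

DFT_6([x, 0, ...]) = [0, -1.5000-2.5981i, -4.5000-2.5981i, -6, -4.5000+2.5981i, -1.5000+2.5981i]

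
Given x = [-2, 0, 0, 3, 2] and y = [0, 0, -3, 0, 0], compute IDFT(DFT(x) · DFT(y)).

(x ⊛ y)[n] = Σ(m=0 to 4) x[m] · y[(n-m) mod 5]

Computing each output sample:
(x ⊛ y)[0] = -9
(x ⊛ y)[1] = -6
(x ⊛ y)[2] = 6
(x ⊛ y)[3] = 0
(x ⊛ y)[4] = 0

x ⊛ y = [-9, -6, 6, 0, 0]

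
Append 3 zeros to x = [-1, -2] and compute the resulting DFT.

Original 2-point DFT: [-3, 1]
Zero-padded 5-point DFT provides frequency interpolation.

DFT_5([x, 0, ...]) = [-3, -1.6180+1.9021i, 0.6180+1.1756i, 0.6180-1.1756i, -1.6180-1.9021i]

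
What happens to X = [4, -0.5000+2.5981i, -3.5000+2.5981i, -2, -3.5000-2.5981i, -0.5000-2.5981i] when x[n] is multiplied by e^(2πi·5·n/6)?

Modulation property: DFT(ω_6^(-5n)·x[n]) = X[(k-5) mod 6], so circularly shift X by 5 positions.

X[k-5] = [-0.5000+2.5981i, -3.5000+2.5981i, -2, -3.5000-2.5981i, -0.5000-2.5981i, 4]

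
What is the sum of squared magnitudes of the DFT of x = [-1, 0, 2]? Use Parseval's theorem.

Parseval: Σ|x[n]|² = (1/N)Σ|X[k]|², so Σ|X[k]|² = N·Σ|x[n]|² = 3·5.0000

Σ|X[k]|² = N·Σ|x[n]|² = 3·5.0000 = 15.0000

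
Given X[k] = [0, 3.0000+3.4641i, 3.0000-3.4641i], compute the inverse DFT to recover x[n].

x[n] = (1/3) Σ(k=0 to 2) X[k] · e^(2πikn/3)

Computing each x[n]:
x[0] = 2
x[1] = -3
x[2] = 1

x = [2, -3, 1]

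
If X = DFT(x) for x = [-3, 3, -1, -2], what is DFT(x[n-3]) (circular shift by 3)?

Time shift by 3: X_shifted[k] = ω_4^(3k) · X[k]
Shifted x = [3, -1, -2, -3]

DFT(x[n-3]) = [-3, 5-2i, 5, 5+2i]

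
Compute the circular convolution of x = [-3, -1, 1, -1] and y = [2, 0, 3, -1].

(x ⊛ y)[n] = Σ(m=0 to 3) x[m] · y[(n-m) mod 4]

Computing each output sample:
(x ⊛ y)[0] = -2
(x ⊛ y)[1] = -6
(x ⊛ y)[2] = -6
(x ⊛ y)[3] = -2

x ⊛ y = [-2, -6, -6, -2]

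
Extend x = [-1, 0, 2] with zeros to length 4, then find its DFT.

Original 3-point DFT: [1, -2.0000+1.7321i, -2.0000-1.7321i]
Zero-padded 4-point DFT provides frequency interpolation.

DFT_4([x, 0, ...]) = [1, -3, 1, -3]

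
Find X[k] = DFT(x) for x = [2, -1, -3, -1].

X[k] = Σ(n=0 to 3) x[n] · ω_4^(nk)
where ω_4 = e^(-2πi/4)

Computing each X[k]:
X[0] = -3
X[1] = 5
X[2] = 1
X[3] = 5

X = [-3, 5, 1, 5]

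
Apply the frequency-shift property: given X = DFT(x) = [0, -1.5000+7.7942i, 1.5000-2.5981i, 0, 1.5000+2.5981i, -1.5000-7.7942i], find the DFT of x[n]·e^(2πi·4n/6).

Modulation property: DFT(ω_6^(-4n)·x[n]) = X[(k-4) mod 6], so circularly shift X by 4 positions.

X[k-4] = [1.5000-2.5981i, 0, 1.5000+2.5981i, -1.5000-7.7942i, 0, -1.5000+7.7942i]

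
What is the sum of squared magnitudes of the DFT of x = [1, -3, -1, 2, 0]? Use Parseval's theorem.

Parseval: Σ|x[n]|² = (1/N)Σ|X[k]|², so Σ|X[k]|² = N·Σ|x[n]|² = 5·15.0000

Σ|X[k]|² = N·Σ|x[n]|² = 5·15.0000 = 75.0000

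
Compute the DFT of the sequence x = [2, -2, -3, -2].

X[k] = Σ(n=0 to 3) x[n] · ω_4^(nk)
where ω_4 = e^(-2πi/4)

Computing each X[k]:
X[0] = -5
X[1] = 5
X[2] = 3
X[3] = 5

X = [-5, 5, 3, 5]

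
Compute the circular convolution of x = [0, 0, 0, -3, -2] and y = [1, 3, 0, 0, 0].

(x ⊛ y)[n] = Σ(m=0 to 4) x[m] · y[(n-m) mod 5]

Computing each output sample:
(x ⊛ y)[0] = -6
(x ⊛ y)[1] = 0
(x ⊛ y)[2] = 0
(x ⊛ y)[3] = -3
(x ⊛ y)[4] = -11

x ⊛ y = [-6, 0, 0, -3, -11]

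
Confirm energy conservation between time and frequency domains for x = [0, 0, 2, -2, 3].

Time domain:
Σ|x[n]|² = |0|² + |0|² + |2|² + |-2|² + |3|² = 17.0000

Frequency domain:
(1/5)Σ|X[k]|² = (1/5)(|3|² + |0.9271+0.5020i|² + |-2.4271+5.5676i|² + |-2.4271-5.5676i|² + |0.9271-0.5020i|²) = (1/5)·85.0000 = 17.0000

Both sides agree, confirming Parseval's theorem.

Σ|x[n]|² = (1/N)Σ|X[k]|² = 17.0000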